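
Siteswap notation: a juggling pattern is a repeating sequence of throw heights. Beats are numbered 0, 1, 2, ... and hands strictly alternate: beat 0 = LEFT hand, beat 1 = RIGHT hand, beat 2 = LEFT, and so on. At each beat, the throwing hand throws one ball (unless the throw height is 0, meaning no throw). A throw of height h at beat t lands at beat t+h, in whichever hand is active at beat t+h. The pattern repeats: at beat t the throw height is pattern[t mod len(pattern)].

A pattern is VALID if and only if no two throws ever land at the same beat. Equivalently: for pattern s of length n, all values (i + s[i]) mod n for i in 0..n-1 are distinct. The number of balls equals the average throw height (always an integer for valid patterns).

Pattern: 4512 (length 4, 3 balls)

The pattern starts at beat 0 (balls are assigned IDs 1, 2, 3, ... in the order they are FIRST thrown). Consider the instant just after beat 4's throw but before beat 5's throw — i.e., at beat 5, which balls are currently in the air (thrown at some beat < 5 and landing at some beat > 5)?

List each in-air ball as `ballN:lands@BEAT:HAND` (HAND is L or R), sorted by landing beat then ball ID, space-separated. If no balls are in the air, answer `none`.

Answer: ball2:lands@6:L ball1:lands@8:L

Derivation:
Beat 0 (L): throw ball1 h=4 -> lands@4:L; in-air after throw: [b1@4:L]
Beat 1 (R): throw ball2 h=5 -> lands@6:L; in-air after throw: [b1@4:L b2@6:L]
Beat 2 (L): throw ball3 h=1 -> lands@3:R; in-air after throw: [b3@3:R b1@4:L b2@6:L]
Beat 3 (R): throw ball3 h=2 -> lands@5:R; in-air after throw: [b1@4:L b3@5:R b2@6:L]
Beat 4 (L): throw ball1 h=4 -> lands@8:L; in-air after throw: [b3@5:R b2@6:L b1@8:L]
Beat 5 (R): throw ball3 h=5 -> lands@10:L; in-air after throw: [b2@6:L b1@8:L b3@10:L]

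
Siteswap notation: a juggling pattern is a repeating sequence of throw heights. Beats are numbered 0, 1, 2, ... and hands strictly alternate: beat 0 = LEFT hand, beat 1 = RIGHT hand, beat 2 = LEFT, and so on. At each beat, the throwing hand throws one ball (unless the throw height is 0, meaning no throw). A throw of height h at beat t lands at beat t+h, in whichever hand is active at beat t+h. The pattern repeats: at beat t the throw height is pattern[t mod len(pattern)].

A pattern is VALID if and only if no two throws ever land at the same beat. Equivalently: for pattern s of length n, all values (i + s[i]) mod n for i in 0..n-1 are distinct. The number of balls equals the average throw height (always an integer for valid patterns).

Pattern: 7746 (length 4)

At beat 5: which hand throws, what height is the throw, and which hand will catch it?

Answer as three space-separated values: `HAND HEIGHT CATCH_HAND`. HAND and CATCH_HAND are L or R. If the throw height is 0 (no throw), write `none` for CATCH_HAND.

Answer: R 7 L

Derivation:
Beat 5: 5 mod 2 = 1, so hand = R
Throw height = pattern[5 mod 4] = pattern[1] = 7
Lands at beat 5+7=12, 12 mod 2 = 0, so catch hand = L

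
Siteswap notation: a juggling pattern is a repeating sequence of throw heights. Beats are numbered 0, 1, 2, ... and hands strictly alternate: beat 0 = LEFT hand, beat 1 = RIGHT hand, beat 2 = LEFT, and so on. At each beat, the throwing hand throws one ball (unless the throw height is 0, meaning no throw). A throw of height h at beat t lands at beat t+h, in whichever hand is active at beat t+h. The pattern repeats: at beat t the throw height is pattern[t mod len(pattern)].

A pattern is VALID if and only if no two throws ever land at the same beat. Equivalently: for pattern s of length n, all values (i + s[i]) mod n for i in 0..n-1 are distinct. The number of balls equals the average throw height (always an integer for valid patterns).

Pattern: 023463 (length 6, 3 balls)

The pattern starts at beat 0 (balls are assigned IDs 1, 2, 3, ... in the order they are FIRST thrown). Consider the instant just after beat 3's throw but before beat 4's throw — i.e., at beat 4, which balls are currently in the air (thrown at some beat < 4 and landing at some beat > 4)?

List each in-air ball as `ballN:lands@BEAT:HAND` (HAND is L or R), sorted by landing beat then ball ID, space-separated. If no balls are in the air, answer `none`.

Beat 1 (R): throw ball1 h=2 -> lands@3:R; in-air after throw: [b1@3:R]
Beat 2 (L): throw ball2 h=3 -> lands@5:R; in-air after throw: [b1@3:R b2@5:R]
Beat 3 (R): throw ball1 h=4 -> lands@7:R; in-air after throw: [b2@5:R b1@7:R]
Beat 4 (L): throw ball3 h=6 -> lands@10:L; in-air after throw: [b2@5:R b1@7:R b3@10:L]

Answer: ball2:lands@5:R ball1:lands@7:R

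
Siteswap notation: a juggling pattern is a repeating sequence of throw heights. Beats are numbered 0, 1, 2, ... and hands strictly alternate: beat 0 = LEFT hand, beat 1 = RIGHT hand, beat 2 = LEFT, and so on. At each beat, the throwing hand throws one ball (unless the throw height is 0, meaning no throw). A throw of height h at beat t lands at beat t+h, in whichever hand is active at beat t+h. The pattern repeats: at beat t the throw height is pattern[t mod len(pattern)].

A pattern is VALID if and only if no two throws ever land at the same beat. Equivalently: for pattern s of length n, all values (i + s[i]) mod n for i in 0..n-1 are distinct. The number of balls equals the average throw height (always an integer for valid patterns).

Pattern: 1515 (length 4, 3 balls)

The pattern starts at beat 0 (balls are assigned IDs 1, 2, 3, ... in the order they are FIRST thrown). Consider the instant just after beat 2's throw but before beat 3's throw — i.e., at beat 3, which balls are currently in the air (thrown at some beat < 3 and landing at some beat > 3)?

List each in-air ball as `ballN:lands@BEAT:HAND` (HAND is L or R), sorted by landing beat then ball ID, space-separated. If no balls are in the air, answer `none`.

Answer: ball1:lands@6:L

Derivation:
Beat 0 (L): throw ball1 h=1 -> lands@1:R; in-air after throw: [b1@1:R]
Beat 1 (R): throw ball1 h=5 -> lands@6:L; in-air after throw: [b1@6:L]
Beat 2 (L): throw ball2 h=1 -> lands@3:R; in-air after throw: [b2@3:R b1@6:L]
Beat 3 (R): throw ball2 h=5 -> lands@8:L; in-air after throw: [b1@6:L b2@8:L]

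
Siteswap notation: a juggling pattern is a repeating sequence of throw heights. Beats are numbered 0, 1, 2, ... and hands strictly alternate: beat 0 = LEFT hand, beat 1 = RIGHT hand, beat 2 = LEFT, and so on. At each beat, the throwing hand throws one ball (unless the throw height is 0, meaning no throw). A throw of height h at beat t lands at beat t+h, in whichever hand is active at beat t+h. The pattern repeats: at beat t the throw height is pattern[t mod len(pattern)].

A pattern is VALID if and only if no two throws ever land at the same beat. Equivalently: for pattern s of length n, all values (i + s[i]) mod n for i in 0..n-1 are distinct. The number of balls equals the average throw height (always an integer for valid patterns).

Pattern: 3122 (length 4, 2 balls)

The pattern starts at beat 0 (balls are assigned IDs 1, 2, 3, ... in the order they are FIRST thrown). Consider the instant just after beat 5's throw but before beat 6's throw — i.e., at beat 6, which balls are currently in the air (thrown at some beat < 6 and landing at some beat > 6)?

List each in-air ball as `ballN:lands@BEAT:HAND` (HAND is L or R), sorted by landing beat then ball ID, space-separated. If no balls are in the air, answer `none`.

Answer: ball2:lands@7:R

Derivation:
Beat 0 (L): throw ball1 h=3 -> lands@3:R; in-air after throw: [b1@3:R]
Beat 1 (R): throw ball2 h=1 -> lands@2:L; in-air after throw: [b2@2:L b1@3:R]
Beat 2 (L): throw ball2 h=2 -> lands@4:L; in-air after throw: [b1@3:R b2@4:L]
Beat 3 (R): throw ball1 h=2 -> lands@5:R; in-air after throw: [b2@4:L b1@5:R]
Beat 4 (L): throw ball2 h=3 -> lands@7:R; in-air after throw: [b1@5:R b2@7:R]
Beat 5 (R): throw ball1 h=1 -> lands@6:L; in-air after throw: [b1@6:L b2@7:R]
Beat 6 (L): throw ball1 h=2 -> lands@8:L; in-air after throw: [b2@7:R b1@8:L]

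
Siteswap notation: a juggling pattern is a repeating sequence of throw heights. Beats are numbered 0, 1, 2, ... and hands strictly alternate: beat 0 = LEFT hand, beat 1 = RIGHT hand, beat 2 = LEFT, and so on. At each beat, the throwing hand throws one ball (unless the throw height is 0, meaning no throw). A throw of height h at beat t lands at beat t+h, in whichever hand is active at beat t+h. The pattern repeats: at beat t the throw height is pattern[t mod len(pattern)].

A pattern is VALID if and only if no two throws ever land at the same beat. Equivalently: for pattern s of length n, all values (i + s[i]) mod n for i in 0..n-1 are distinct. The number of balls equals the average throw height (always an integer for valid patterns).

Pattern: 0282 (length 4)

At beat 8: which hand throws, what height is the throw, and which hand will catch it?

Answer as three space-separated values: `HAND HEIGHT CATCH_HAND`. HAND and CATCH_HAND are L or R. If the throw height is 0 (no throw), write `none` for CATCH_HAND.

Answer: L 0 none

Derivation:
Beat 8: 8 mod 2 = 0, so hand = L
Throw height = pattern[8 mod 4] = pattern[0] = 0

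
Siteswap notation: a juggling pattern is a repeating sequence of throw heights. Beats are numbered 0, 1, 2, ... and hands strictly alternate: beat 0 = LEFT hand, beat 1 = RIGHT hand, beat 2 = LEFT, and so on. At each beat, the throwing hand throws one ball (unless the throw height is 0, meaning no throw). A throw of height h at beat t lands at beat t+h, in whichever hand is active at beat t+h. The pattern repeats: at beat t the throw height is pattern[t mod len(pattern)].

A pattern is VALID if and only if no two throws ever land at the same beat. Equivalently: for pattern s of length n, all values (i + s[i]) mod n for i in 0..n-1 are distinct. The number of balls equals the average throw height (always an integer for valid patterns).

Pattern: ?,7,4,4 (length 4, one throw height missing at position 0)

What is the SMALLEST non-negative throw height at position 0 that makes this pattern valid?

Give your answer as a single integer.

i=0: s[i]=? (unknown)
i=1: (1 + 7) mod 4 = 0
i=2: (2 + 4) mod 4 = 2
i=3: (3 + 4) mod 4 = 3
Known residues: [0, 2, 3]; need a permutation of 0..3, so missing residue r = 1
Need (0 + s) mod 4 = 1; smallest s = (1 - 0) mod 4 = 1

Answer: 1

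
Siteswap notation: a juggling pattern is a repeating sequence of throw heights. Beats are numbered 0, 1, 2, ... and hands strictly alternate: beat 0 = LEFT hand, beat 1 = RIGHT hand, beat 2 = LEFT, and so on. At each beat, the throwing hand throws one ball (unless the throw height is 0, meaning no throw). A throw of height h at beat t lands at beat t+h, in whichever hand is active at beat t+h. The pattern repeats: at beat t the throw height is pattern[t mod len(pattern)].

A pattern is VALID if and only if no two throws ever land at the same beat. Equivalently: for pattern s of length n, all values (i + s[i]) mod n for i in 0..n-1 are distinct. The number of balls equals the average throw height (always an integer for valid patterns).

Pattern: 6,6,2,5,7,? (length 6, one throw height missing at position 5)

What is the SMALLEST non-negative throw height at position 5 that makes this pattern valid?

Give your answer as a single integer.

Answer: 4

Derivation:
i=0: (0 + 6) mod 6 = 0
i=1: (1 + 6) mod 6 = 1
i=2: (2 + 2) mod 6 = 4
i=3: (3 + 5) mod 6 = 2
i=4: (4 + 7) mod 6 = 5
i=5: s[i]=? (unknown)
Known residues: [0, 1, 2, 4, 5]; need a permutation of 0..5, so missing residue r = 3
Need (5 + s) mod 6 = 3; smallest s = (3 - 5) mod 6 = 4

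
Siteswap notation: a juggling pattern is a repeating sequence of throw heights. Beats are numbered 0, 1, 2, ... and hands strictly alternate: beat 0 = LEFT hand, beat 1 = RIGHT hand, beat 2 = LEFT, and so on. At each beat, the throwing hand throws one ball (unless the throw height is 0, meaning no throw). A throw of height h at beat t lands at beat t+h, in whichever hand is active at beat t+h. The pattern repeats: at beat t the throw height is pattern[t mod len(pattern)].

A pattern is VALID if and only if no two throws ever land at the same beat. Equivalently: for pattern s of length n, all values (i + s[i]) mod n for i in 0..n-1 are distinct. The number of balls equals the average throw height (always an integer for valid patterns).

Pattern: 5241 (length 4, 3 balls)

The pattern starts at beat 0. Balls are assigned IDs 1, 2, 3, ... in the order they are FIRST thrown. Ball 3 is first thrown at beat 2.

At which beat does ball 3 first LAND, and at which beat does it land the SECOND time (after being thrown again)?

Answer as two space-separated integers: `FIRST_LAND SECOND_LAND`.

Beat 0 (L): throw ball1 h=5 -> lands@5:R; in-air after throw: [b1@5:R]
Beat 1 (R): throw ball2 h=2 -> lands@3:R; in-air after throw: [b2@3:R b1@5:R]
Beat 2 (L): throw ball3 h=4 -> lands@6:L; in-air after throw: [b2@3:R b1@5:R b3@6:L]
Beat 3 (R): throw ball2 h=1 -> lands@4:L; in-air after throw: [b2@4:L b1@5:R b3@6:L]
Beat 4 (L): throw ball2 h=5 -> lands@9:R; in-air after throw: [b1@5:R b3@6:L b2@9:R]
Beat 5 (R): throw ball1 h=2 -> lands@7:R; in-air after throw: [b3@6:L b1@7:R b2@9:R]
Beat 6 (L): throw ball3 h=4 -> lands@10:L; in-air after throw: [b1@7:R b2@9:R b3@10:L]
Beat 7 (R): throw ball1 h=1 -> lands@8:L; in-air after throw: [b1@8:L b2@9:R b3@10:L]
Beat 8 (L): throw ball1 h=5 -> lands@13:R; in-air after throw: [b2@9:R b3@10:L b1@13:R]
Beat 9 (R): throw ball2 h=2 -> lands@11:R; in-air after throw: [b3@10:L b2@11:R b1@13:R]
Beat 10 (L): throw ball3 h=4 -> lands@14:L; in-air after throw: [b2@11:R b1@13:R b3@14:L]
Ball 3: thrown@2 h=4 -> first land @6; rethrown@6 h=4 -> second land @10

Answer: 6 10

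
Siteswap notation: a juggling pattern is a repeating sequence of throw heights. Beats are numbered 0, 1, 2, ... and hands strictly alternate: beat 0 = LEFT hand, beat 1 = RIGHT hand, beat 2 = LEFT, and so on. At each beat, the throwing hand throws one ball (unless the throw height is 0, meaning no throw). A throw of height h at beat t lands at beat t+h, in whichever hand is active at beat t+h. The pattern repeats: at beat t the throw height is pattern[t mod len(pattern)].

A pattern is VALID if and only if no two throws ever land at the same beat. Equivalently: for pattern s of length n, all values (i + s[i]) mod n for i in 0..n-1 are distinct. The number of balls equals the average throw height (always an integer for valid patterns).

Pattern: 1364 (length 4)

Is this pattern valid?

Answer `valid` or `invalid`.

i=0: (i + s[i]) mod n = (0 + 1) mod 4 = 1
i=1: (i + s[i]) mod n = (1 + 3) mod 4 = 0
i=2: (i + s[i]) mod n = (2 + 6) mod 4 = 0
i=3: (i + s[i]) mod n = (3 + 4) mod 4 = 3
Residues: [1, 0, 0, 3], distinct: False

Answer: invalid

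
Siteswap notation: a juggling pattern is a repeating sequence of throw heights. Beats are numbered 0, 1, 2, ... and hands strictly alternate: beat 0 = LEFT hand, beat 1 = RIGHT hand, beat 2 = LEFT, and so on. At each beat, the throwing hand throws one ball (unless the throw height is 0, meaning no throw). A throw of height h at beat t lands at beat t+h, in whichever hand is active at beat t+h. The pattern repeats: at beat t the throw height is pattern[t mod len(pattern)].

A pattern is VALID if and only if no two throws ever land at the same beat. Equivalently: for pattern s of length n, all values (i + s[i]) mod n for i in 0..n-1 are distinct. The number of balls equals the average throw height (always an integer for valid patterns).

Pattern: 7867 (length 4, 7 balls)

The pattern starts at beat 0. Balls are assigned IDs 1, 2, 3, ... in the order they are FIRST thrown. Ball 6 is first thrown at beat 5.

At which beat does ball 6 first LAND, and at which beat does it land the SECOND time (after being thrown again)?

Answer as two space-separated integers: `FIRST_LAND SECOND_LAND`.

Beat 0 (L): throw ball1 h=7 -> lands@7:R; in-air after throw: [b1@7:R]
Beat 1 (R): throw ball2 h=8 -> lands@9:R; in-air after throw: [b1@7:R b2@9:R]
Beat 2 (L): throw ball3 h=6 -> lands@8:L; in-air after throw: [b1@7:R b3@8:L b2@9:R]
Beat 3 (R): throw ball4 h=7 -> lands@10:L; in-air after throw: [b1@7:R b3@8:L b2@9:R b4@10:L]
Beat 4 (L): throw ball5 h=7 -> lands@11:R; in-air after throw: [b1@7:R b3@8:L b2@9:R b4@10:L b5@11:R]
Beat 5 (R): throw ball6 h=8 -> lands@13:R; in-air after throw: [b1@7:R b3@8:L b2@9:R b4@10:L b5@11:R b6@13:R]
Beat 6 (L): throw ball7 h=6 -> lands@12:L; in-air after throw: [b1@7:R b3@8:L b2@9:R b4@10:L b5@11:R b7@12:L b6@13:R]
Beat 7 (R): throw ball1 h=7 -> lands@14:L; in-air after throw: [b3@8:L b2@9:R b4@10:L b5@11:R b7@12:L b6@13:R b1@14:L]
Beat 8 (L): throw ball3 h=7 -> lands@15:R; in-air after throw: [b2@9:R b4@10:L b5@11:R b7@12:L b6@13:R b1@14:L b3@15:R]
Beat 9 (R): throw ball2 h=8 -> lands@17:R; in-air after throw: [b4@10:L b5@11:R b7@12:L b6@13:R b1@14:L b3@15:R b2@17:R]
Beat 10 (L): throw ball4 h=6 -> lands@16:L; in-air after throw: [b5@11:R b7@12:L b6@13:R b1@14:L b3@15:R b4@16:L b2@17:R]
Beat 11 (R): throw ball5 h=7 -> lands@18:L; in-air after throw: [b7@12:L b6@13:R b1@14:L b3@15:R b4@16:L b2@17:R b5@18:L]
Beat 12 (L): throw ball7 h=7 -> lands@19:R; in-air after throw: [b6@13:R b1@14:L b3@15:R b4@16:L b2@17:R b5@18:L b7@19:R]
Beat 13 (R): throw ball6 h=8 -> lands@21:R; in-air after throw: [b1@14:L b3@15:R b4@16:L b2@17:R b5@18:L b7@19:R b6@21:R]
Beat 14 (L): throw ball1 h=6 -> lands@20:L; in-air after throw: [b3@15:R b4@16:L b2@17:R b5@18:L b7@19:R b1@20:L b6@21:R]
Beat 15 (R): throw ball3 h=7 -> lands@22:L; in-air after throw: [b4@16:L b2@17:R b5@18:L b7@19:R b1@20:L b6@21:R b3@22:L]
Beat 16 (L): throw ball4 h=7 -> lands@23:R; in-air after throw: [b2@17:R b5@18:L b7@19:R b1@20:L b6@21:R b3@22:L b4@23:R]
Beat 17 (R): throw ball2 h=8 -> lands@25:R; in-air after throw: [b5@18:L b7@19:R b1@20:L b6@21:R b3@22:L b4@23:R b2@25:R]
Beat 18 (L): throw ball5 h=6 -> lands@24:L; in-air after throw: [b7@19:R b1@20:L b6@21:R b3@22:L b4@23:R b5@24:L b2@25:R]
Beat 19 (R): throw ball7 h=7 -> lands@26:L; in-air after throw: [b1@20:L b6@21:R b3@22:L b4@23:R b5@24:L b2@25:R b7@26:L]
Beat 20 (L): throw ball1 h=7 -> lands@27:R; in-air after throw: [b6@21:R b3@22:L b4@23:R b5@24:L b2@25:R b7@26:L b1@27:R]
Beat 21 (R): throw ball6 h=8 -> lands@29:R; in-air after throw: [b3@22:L b4@23:R b5@24:L b2@25:R b7@26:L b1@27:R b6@29:R]
Ball 6: thrown@5 h=8 -> first land @13; rethrown@13 h=8 -> second land @21

Answer: 13 21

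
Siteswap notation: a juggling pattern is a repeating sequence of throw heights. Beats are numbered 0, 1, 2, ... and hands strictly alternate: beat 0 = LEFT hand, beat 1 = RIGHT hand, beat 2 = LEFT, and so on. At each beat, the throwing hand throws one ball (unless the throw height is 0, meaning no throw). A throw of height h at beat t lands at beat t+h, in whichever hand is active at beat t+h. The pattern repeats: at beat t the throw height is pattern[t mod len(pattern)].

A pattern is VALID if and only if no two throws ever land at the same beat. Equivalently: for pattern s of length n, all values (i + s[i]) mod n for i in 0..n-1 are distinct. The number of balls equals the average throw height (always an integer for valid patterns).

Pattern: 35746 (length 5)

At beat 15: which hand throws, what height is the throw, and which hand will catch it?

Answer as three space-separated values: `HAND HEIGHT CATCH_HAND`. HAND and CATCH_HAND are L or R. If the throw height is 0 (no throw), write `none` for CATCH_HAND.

Answer: R 3 L

Derivation:
Beat 15: 15 mod 2 = 1, so hand = R
Throw height = pattern[15 mod 5] = pattern[0] = 3
Lands at beat 15+3=18, 18 mod 2 = 0, so catch hand = L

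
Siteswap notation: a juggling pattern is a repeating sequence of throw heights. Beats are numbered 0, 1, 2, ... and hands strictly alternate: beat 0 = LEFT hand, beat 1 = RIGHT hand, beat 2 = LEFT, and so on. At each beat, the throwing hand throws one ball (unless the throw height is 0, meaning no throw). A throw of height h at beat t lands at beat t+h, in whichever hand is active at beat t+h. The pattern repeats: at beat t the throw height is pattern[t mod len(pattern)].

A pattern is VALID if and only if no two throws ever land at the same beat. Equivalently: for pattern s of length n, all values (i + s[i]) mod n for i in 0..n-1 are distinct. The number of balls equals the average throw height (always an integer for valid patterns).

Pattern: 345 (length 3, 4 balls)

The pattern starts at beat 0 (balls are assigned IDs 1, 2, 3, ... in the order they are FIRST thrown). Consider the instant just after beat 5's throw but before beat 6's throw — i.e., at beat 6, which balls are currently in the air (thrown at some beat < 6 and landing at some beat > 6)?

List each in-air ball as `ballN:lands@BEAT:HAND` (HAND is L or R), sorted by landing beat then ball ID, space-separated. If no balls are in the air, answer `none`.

Beat 0 (L): throw ball1 h=3 -> lands@3:R; in-air after throw: [b1@3:R]
Beat 1 (R): throw ball2 h=4 -> lands@5:R; in-air after throw: [b1@3:R b2@5:R]
Beat 2 (L): throw ball3 h=5 -> lands@7:R; in-air after throw: [b1@3:R b2@5:R b3@7:R]
Beat 3 (R): throw ball1 h=3 -> lands@6:L; in-air after throw: [b2@5:R b1@6:L b3@7:R]
Beat 4 (L): throw ball4 h=4 -> lands@8:L; in-air after throw: [b2@5:R b1@6:L b3@7:R b4@8:L]
Beat 5 (R): throw ball2 h=5 -> lands@10:L; in-air after throw: [b1@6:L b3@7:R b4@8:L b2@10:L]
Beat 6 (L): throw ball1 h=3 -> lands@9:R; in-air after throw: [b3@7:R b4@8:L b1@9:R b2@10:L]

Answer: ball3:lands@7:R ball4:lands@8:L ball2:lands@10:L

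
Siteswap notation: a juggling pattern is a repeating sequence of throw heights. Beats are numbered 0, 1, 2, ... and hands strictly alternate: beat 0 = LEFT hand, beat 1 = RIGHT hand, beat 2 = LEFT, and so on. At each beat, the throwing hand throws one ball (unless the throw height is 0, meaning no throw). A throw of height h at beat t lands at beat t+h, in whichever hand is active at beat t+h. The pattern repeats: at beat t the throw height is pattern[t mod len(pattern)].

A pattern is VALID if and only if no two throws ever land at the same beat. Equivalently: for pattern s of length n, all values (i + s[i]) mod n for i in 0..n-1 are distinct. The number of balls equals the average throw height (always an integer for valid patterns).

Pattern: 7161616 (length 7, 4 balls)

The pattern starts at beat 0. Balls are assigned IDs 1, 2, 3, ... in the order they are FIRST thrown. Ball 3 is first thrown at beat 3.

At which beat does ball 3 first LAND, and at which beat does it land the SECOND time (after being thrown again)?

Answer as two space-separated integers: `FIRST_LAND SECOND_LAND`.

Answer: 4 10

Derivation:
Beat 0 (L): throw ball1 h=7 -> lands@7:R; in-air after throw: [b1@7:R]
Beat 1 (R): throw ball2 h=1 -> lands@2:L; in-air after throw: [b2@2:L b1@7:R]
Beat 2 (L): throw ball2 h=6 -> lands@8:L; in-air after throw: [b1@7:R b2@8:L]
Beat 3 (R): throw ball3 h=1 -> lands@4:L; in-air after throw: [b3@4:L b1@7:R b2@8:L]
Beat 4 (L): throw ball3 h=6 -> lands@10:L; in-air after throw: [b1@7:R b2@8:L b3@10:L]
Beat 5 (R): throw ball4 h=1 -> lands@6:L; in-air after throw: [b4@6:L b1@7:R b2@8:L b3@10:L]
Beat 6 (L): throw ball4 h=6 -> lands@12:L; in-air after throw: [b1@7:R b2@8:L b3@10:L b4@12:L]
Beat 7 (R): throw ball1 h=7 -> lands@14:L; in-air after throw: [b2@8:L b3@10:L b4@12:L b1@14:L]
Beat 8 (L): throw ball2 h=1 -> lands@9:R; in-air after throw: [b2@9:R b3@10:L b4@12:L b1@14:L]
Beat 9 (R): throw ball2 h=6 -> lands@15:R; in-air after throw: [b3@10:L b4@12:L b1@14:L b2@15:R]
Beat 10 (L): throw ball3 h=1 -> lands@11:R; in-air after throw: [b3@11:R b4@12:L b1@14:L b2@15:R]
Ball 3: thrown@3 h=1 -> first land @4; rethrown@4 h=6 -> second land @10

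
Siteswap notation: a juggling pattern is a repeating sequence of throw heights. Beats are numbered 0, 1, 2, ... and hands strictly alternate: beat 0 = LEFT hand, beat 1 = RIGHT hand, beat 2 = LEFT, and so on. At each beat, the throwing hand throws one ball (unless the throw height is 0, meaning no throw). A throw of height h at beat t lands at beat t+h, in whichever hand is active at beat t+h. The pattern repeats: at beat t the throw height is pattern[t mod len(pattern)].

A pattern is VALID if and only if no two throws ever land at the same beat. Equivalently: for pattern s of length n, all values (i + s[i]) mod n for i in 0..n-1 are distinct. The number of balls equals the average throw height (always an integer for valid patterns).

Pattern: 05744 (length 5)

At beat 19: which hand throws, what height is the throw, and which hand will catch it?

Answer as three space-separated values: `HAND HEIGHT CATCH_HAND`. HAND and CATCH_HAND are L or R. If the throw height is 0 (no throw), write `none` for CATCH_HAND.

Beat 19: 19 mod 2 = 1, so hand = R
Throw height = pattern[19 mod 5] = pattern[4] = 4
Lands at beat 19+4=23, 23 mod 2 = 1, so catch hand = R

Answer: R 4 R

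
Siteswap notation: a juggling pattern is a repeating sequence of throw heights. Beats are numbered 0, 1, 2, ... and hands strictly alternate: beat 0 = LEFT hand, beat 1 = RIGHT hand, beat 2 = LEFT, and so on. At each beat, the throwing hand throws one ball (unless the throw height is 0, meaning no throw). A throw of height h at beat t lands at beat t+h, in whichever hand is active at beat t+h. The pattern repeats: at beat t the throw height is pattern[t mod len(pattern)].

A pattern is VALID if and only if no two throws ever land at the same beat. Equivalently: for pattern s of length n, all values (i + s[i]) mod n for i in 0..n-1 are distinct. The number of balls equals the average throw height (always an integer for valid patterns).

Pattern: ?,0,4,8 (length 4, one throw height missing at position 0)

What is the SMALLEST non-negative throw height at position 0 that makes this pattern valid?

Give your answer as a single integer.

Answer: 0

Derivation:
i=0: s[i]=? (unknown)
i=1: (1 + 0) mod 4 = 1
i=2: (2 + 4) mod 4 = 2
i=3: (3 + 8) mod 4 = 3
Known residues: [1, 2, 3]; need a permutation of 0..3, so missing residue r = 0
Need (0 + s) mod 4 = 0; smallest s = (0 - 0) mod 4 = 0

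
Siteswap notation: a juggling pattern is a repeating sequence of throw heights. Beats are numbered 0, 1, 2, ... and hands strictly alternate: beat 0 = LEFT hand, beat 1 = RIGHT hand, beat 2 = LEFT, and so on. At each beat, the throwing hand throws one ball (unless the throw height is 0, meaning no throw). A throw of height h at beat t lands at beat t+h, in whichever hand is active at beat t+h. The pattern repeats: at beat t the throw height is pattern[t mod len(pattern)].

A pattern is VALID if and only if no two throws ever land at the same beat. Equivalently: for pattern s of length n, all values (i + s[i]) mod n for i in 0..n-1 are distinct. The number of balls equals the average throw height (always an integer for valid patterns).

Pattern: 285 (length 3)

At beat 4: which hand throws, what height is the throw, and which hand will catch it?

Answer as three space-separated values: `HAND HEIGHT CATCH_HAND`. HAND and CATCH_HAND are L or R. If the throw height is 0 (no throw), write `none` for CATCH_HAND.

Beat 4: 4 mod 2 = 0, so hand = L
Throw height = pattern[4 mod 3] = pattern[1] = 8
Lands at beat 4+8=12, 12 mod 2 = 0, so catch hand = L

Answer: L 8 L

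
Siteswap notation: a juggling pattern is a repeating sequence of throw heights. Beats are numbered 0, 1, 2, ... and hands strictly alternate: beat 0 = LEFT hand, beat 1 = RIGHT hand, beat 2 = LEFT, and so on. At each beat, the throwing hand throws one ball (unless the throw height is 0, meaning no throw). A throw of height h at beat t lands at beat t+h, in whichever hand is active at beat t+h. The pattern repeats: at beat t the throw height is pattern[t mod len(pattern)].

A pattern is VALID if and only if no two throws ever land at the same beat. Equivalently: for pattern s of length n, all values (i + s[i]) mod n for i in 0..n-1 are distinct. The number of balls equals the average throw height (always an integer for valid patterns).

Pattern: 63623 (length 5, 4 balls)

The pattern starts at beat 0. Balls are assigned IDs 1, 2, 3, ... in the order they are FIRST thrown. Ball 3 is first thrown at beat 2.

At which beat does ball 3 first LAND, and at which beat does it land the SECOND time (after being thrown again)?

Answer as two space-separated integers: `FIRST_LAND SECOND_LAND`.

Beat 0 (L): throw ball1 h=6 -> lands@6:L; in-air after throw: [b1@6:L]
Beat 1 (R): throw ball2 h=3 -> lands@4:L; in-air after throw: [b2@4:L b1@6:L]
Beat 2 (L): throw ball3 h=6 -> lands@8:L; in-air after throw: [b2@4:L b1@6:L b3@8:L]
Beat 3 (R): throw ball4 h=2 -> lands@5:R; in-air after throw: [b2@4:L b4@5:R b1@6:L b3@8:L]
Beat 4 (L): throw ball2 h=3 -> lands@7:R; in-air after throw: [b4@5:R b1@6:L b2@7:R b3@8:L]
Beat 5 (R): throw ball4 h=6 -> lands@11:R; in-air after throw: [b1@6:L b2@7:R b3@8:L b4@11:R]
Beat 6 (L): throw ball1 h=3 -> lands@9:R; in-air after throw: [b2@7:R b3@8:L b1@9:R b4@11:R]
Beat 7 (R): throw ball2 h=6 -> lands@13:R; in-air after throw: [b3@8:L b1@9:R b4@11:R b2@13:R]
Beat 8 (L): throw ball3 h=2 -> lands@10:L; in-air after throw: [b1@9:R b3@10:L b4@11:R b2@13:R]
Beat 9 (R): throw ball1 h=3 -> lands@12:L; in-air after throw: [b3@10:L b4@11:R b1@12:L b2@13:R]
Beat 10 (L): throw ball3 h=6 -> lands@16:L; in-air after throw: [b4@11:R b1@12:L b2@13:R b3@16:L]
Ball 3: thrown@2 h=6 -> first land @8; rethrown@8 h=2 -> second land @10

Answer: 8 10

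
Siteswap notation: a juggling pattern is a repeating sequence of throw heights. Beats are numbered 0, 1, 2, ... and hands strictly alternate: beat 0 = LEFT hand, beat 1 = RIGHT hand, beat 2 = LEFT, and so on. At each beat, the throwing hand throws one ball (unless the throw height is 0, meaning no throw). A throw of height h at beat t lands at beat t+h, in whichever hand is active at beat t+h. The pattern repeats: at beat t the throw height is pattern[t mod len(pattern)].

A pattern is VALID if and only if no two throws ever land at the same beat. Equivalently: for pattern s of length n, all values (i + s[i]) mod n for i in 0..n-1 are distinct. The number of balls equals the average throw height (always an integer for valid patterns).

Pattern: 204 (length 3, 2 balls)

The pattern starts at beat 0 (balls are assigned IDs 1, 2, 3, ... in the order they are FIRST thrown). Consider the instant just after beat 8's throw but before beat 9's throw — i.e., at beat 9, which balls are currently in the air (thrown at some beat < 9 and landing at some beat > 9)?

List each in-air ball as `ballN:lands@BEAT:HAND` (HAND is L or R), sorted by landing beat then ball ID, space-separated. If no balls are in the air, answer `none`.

Answer: ball1:lands@12:L

Derivation:
Beat 0 (L): throw ball1 h=2 -> lands@2:L; in-air after throw: [b1@2:L]
Beat 2 (L): throw ball1 h=4 -> lands@6:L; in-air after throw: [b1@6:L]
Beat 3 (R): throw ball2 h=2 -> lands@5:R; in-air after throw: [b2@5:R b1@6:L]
Beat 5 (R): throw ball2 h=4 -> lands@9:R; in-air after throw: [b1@6:L b2@9:R]
Beat 6 (L): throw ball1 h=2 -> lands@8:L; in-air after throw: [b1@8:L b2@9:R]
Beat 8 (L): throw ball1 h=4 -> lands@12:L; in-air after throw: [b2@9:R b1@12:L]
Beat 9 (R): throw ball2 h=2 -> lands@11:R; in-air after throw: [b2@11:R b1@12:L]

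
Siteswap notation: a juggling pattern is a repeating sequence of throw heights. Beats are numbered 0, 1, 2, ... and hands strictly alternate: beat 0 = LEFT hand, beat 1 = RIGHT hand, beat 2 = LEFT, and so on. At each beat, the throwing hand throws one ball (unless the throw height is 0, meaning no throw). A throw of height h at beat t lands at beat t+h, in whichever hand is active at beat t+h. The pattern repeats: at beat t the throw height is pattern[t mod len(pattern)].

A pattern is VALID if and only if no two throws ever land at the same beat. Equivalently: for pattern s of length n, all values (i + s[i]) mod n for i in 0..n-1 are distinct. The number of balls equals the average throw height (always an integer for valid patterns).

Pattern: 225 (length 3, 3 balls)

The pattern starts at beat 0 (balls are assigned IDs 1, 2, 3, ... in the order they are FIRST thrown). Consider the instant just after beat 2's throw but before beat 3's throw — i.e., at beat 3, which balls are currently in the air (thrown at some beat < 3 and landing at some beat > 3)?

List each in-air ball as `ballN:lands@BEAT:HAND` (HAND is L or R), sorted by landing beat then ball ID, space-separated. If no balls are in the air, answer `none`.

Answer: ball1:lands@7:R

Derivation:
Beat 0 (L): throw ball1 h=2 -> lands@2:L; in-air after throw: [b1@2:L]
Beat 1 (R): throw ball2 h=2 -> lands@3:R; in-air after throw: [b1@2:L b2@3:R]
Beat 2 (L): throw ball1 h=5 -> lands@7:R; in-air after throw: [b2@3:R b1@7:R]
Beat 3 (R): throw ball2 h=2 -> lands@5:R; in-air after throw: [b2@5:R b1@7:R]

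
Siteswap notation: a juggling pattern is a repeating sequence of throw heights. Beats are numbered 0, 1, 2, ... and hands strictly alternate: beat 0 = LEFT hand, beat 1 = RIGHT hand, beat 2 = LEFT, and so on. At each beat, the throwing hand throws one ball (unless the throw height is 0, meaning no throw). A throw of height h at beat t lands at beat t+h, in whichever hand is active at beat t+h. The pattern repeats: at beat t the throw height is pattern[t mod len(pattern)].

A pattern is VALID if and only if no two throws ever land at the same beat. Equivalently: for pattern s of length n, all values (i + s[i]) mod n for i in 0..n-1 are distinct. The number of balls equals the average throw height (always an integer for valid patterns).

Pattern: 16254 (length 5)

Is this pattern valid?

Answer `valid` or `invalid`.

i=0: (i + s[i]) mod n = (0 + 1) mod 5 = 1
i=1: (i + s[i]) mod n = (1 + 6) mod 5 = 2
i=2: (i + s[i]) mod n = (2 + 2) mod 5 = 4
i=3: (i + s[i]) mod n = (3 + 5) mod 5 = 3
i=4: (i + s[i]) mod n = (4 + 4) mod 5 = 3
Residues: [1, 2, 4, 3, 3], distinct: False

Answer: invalid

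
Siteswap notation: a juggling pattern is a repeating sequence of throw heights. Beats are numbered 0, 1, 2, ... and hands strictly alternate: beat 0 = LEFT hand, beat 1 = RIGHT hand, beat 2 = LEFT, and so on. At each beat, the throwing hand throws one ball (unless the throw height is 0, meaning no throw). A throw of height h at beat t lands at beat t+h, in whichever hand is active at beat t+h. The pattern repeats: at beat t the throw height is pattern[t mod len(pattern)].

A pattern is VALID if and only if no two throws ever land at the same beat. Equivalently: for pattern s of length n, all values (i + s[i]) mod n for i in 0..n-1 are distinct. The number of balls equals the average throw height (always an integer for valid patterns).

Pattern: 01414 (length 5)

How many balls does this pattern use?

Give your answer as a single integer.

Answer: 2

Derivation:
Pattern = [0, 1, 4, 1, 4], length n = 5
  position 0: throw height = 0, running sum = 0
  position 1: throw height = 1, running sum = 1
  position 2: throw height = 4, running sum = 5
  position 3: throw height = 1, running sum = 6
  position 4: throw height = 4, running sum = 10
Total sum = 10; balls = sum / n = 10 / 5 = 2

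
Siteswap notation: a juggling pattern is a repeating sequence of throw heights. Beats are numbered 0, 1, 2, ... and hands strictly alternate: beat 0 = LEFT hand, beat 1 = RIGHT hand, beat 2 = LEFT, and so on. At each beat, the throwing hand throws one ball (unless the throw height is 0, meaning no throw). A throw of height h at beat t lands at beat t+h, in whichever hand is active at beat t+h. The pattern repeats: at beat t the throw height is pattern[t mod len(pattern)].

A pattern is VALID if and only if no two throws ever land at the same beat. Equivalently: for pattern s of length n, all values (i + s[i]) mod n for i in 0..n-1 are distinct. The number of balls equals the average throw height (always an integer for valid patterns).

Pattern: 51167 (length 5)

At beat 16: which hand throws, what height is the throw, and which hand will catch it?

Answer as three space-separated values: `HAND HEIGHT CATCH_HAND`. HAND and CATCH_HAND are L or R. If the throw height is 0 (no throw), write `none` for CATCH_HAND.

Answer: L 1 R

Derivation:
Beat 16: 16 mod 2 = 0, so hand = L
Throw height = pattern[16 mod 5] = pattern[1] = 1
Lands at beat 16+1=17, 17 mod 2 = 1, so catch hand = R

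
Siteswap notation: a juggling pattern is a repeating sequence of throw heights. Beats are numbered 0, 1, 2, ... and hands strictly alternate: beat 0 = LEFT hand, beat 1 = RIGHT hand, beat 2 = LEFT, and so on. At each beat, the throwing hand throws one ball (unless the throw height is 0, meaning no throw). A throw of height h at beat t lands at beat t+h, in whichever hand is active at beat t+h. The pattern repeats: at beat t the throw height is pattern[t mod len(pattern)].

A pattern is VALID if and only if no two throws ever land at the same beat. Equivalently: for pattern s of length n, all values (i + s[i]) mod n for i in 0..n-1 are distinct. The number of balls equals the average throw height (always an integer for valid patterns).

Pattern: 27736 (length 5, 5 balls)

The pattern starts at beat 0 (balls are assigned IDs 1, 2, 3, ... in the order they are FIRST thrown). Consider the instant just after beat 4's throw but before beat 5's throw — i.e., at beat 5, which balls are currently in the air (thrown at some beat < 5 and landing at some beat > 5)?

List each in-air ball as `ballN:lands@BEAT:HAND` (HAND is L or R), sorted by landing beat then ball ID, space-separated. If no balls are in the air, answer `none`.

Beat 0 (L): throw ball1 h=2 -> lands@2:L; in-air after throw: [b1@2:L]
Beat 1 (R): throw ball2 h=7 -> lands@8:L; in-air after throw: [b1@2:L b2@8:L]
Beat 2 (L): throw ball1 h=7 -> lands@9:R; in-air after throw: [b2@8:L b1@9:R]
Beat 3 (R): throw ball3 h=3 -> lands@6:L; in-air after throw: [b3@6:L b2@8:L b1@9:R]
Beat 4 (L): throw ball4 h=6 -> lands@10:L; in-air after throw: [b3@6:L b2@8:L b1@9:R b4@10:L]
Beat 5 (R): throw ball5 h=2 -> lands@7:R; in-air after throw: [b3@6:L b5@7:R b2@8:L b1@9:R b4@10:L]

Answer: ball3:lands@6:L ball2:lands@8:L ball1:lands@9:R ball4:lands@10:L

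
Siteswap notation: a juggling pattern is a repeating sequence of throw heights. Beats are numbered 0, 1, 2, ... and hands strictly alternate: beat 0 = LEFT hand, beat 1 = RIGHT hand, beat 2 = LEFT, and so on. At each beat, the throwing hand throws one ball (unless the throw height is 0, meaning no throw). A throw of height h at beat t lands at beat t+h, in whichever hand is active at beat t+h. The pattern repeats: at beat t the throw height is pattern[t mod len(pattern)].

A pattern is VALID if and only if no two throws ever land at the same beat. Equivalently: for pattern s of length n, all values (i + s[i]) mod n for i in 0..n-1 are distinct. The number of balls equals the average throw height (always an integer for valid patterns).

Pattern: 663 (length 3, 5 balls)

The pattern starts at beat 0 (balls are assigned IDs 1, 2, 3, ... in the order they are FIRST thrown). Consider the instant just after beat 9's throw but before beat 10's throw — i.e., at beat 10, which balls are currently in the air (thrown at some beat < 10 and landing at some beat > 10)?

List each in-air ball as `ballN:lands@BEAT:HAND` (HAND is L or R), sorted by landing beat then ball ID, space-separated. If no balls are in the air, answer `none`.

Beat 0 (L): throw ball1 h=6 -> lands@6:L; in-air after throw: [b1@6:L]
Beat 1 (R): throw ball2 h=6 -> lands@7:R; in-air after throw: [b1@6:L b2@7:R]
Beat 2 (L): throw ball3 h=3 -> lands@5:R; in-air after throw: [b3@5:R b1@6:L b2@7:R]
Beat 3 (R): throw ball4 h=6 -> lands@9:R; in-air after throw: [b3@5:R b1@6:L b2@7:R b4@9:R]
Beat 4 (L): throw ball5 h=6 -> lands@10:L; in-air after throw: [b3@5:R b1@6:L b2@7:R b4@9:R b5@10:L]
Beat 5 (R): throw ball3 h=3 -> lands@8:L; in-air after throw: [b1@6:L b2@7:R b3@8:L b4@9:R b5@10:L]
Beat 6 (L): throw ball1 h=6 -> lands@12:L; in-air after throw: [b2@7:R b3@8:L b4@9:R b5@10:L b1@12:L]
Beat 7 (R): throw ball2 h=6 -> lands@13:R; in-air after throw: [b3@8:L b4@9:R b5@10:L b1@12:L b2@13:R]
Beat 8 (L): throw ball3 h=3 -> lands@11:R; in-air after throw: [b4@9:R b5@10:L b3@11:R b1@12:L b2@13:R]
Beat 9 (R): throw ball4 h=6 -> lands@15:R; in-air after throw: [b5@10:L b3@11:R b1@12:L b2@13:R b4@15:R]
Beat 10 (L): throw ball5 h=6 -> lands@16:L; in-air after throw: [b3@11:R b1@12:L b2@13:R b4@15:R b5@16:L]

Answer: ball3:lands@11:R ball1:lands@12:L ball2:lands@13:R ball4:lands@15:R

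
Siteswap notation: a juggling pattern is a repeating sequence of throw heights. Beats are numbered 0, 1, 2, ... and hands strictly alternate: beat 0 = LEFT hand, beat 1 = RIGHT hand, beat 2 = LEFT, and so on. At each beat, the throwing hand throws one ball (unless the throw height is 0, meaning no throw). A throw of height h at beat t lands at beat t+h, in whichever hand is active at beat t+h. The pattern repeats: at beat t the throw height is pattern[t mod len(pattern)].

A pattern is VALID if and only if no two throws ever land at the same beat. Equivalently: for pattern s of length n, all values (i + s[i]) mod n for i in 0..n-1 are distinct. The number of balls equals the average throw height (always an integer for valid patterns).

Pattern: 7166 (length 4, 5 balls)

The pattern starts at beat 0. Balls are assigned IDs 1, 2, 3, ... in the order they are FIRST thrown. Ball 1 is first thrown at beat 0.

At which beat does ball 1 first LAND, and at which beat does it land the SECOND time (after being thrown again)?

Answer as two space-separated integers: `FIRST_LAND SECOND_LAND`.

Beat 0 (L): throw ball1 h=7 -> lands@7:R; in-air after throw: [b1@7:R]
Beat 1 (R): throw ball2 h=1 -> lands@2:L; in-air after throw: [b2@2:L b1@7:R]
Beat 2 (L): throw ball2 h=6 -> lands@8:L; in-air after throw: [b1@7:R b2@8:L]
Beat 3 (R): throw ball3 h=6 -> lands@9:R; in-air after throw: [b1@7:R b2@8:L b3@9:R]
Beat 4 (L): throw ball4 h=7 -> lands@11:R; in-air after throw: [b1@7:R b2@8:L b3@9:R b4@11:R]
Beat 5 (R): throw ball5 h=1 -> lands@6:L; in-air after throw: [b5@6:L b1@7:R b2@8:L b3@9:R b4@11:R]
Beat 6 (L): throw ball5 h=6 -> lands@12:L; in-air after throw: [b1@7:R b2@8:L b3@9:R b4@11:R b5@12:L]
Beat 7 (R): throw ball1 h=6 -> lands@13:R; in-air after throw: [b2@8:L b3@9:R b4@11:R b5@12:L b1@13:R]
Beat 8 (L): throw ball2 h=7 -> lands@15:R; in-air after throw: [b3@9:R b4@11:R b5@12:L b1@13:R b2@15:R]
Beat 9 (R): throw ball3 h=1 -> lands@10:L; in-air after throw: [b3@10:L b4@11:R b5@12:L b1@13:R b2@15:R]
Beat 10 (L): throw ball3 h=6 -> lands@16:L; in-air after throw: [b4@11:R b5@12:L b1@13:R b2@15:R b3@16:L]
Beat 11 (R): throw ball4 h=6 -> lands@17:R; in-air after throw: [b5@12:L b1@13:R b2@15:R b3@16:L b4@17:R]
Beat 12 (L): throw ball5 h=7 -> lands@19:R; in-air after throw: [b1@13:R b2@15:R b3@16:L b4@17:R b5@19:R]
Beat 13 (R): throw ball1 h=1 -> lands@14:L; in-air after throw: [b1@14:L b2@15:R b3@16:L b4@17:R b5@19:R]
Ball 1: thrown@0 h=7 -> first land @7; rethrown@7 h=6 -> second land @13

Answer: 7 13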